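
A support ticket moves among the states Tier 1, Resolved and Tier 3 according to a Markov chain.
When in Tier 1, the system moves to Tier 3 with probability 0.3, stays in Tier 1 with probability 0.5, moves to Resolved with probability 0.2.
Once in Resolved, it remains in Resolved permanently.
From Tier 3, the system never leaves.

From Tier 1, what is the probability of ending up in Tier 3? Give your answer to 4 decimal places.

Let h(s) be the probability of absorption at Tier 3 starting from transient state s. Then h(Tier 3) = 1 and h(Resolved) = 0. By first-step analysis:
h(Tier 1) = 0.5·h(Tier 1) + 0.2·0 + 0.3·1
Solving: h(Tier 1) = 0.6000.
Starting from Tier 1, the probability is 0.6000.

0.6000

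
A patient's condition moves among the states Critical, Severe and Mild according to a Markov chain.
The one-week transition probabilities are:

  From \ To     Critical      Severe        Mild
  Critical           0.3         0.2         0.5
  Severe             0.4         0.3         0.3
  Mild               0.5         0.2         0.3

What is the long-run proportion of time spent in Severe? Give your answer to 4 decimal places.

Let the stationary distribution be π with π = πP and π_1 + π_2 + π_3 = 1.
π_1 = 0.3·π_1 + 0.4·π_2 + 0.5·π_3
π_2 = 0.2·π_1 + 0.3·π_2 + 0.2·π_3
Solving with the normalization constraint gives π = (0.3981, 0.2222, 0.3796).
So the stationary probability of Severe is 0.2222.

0.2222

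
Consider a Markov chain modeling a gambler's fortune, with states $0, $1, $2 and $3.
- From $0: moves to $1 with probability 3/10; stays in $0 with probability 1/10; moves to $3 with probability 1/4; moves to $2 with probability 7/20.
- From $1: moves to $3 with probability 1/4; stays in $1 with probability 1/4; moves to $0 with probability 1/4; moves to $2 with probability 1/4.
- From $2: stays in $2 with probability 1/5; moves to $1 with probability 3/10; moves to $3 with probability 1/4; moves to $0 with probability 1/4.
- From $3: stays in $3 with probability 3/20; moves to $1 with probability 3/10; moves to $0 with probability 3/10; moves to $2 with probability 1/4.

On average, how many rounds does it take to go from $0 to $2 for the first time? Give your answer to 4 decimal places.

3.3478

Let t(s) be the expected number of rounds to first reach $2 from state s, with t($2) = 0. Conditioning on the first round:
t($0) = 1 + 0.1·t($0) + 0.3·t($1) + 0.25·t($3)
t($1) = 1 + 0.25·t($0) + 0.25·t($1) + 0.25·t($3)
t($3) = 1 + 0.3·t($0) + 0.3·t($1) + 0.15·t($3)
Solving: t($0) = 3.3478, t($1) = 3.6667, t($3) = 3.6522.
Expected rounds from $0 to $2: 3.3478.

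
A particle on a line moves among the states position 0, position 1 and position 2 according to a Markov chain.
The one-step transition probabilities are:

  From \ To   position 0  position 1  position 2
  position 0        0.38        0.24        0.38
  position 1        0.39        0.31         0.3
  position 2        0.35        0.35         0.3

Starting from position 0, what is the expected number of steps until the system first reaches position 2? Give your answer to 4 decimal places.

Let t(s) be the expected number of steps to first reach position 2 from state s, with t(position 2) = 0. Conditioning on the first step:
t(position 0) = 1 + 0.38·t(position 0) + 0.24·t(position 1)
t(position 1) = 1 + 0.39·t(position 0) + 0.31·t(position 1)
Solving: t(position 0) = 2.7828, t(position 1) = 3.0221.
Expected steps from position 0 to position 2: 2.7828.

2.7828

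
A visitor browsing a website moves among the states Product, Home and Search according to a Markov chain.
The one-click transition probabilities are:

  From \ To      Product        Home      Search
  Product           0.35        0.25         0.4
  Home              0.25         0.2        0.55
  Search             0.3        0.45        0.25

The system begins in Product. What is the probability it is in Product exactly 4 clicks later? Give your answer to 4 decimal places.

Propagate the distribution vector 4 clicks from Product.
After 0 clicks: (1.0000, 0.0000, 0.0000)
After 1 click: (0.3500, 0.2500, 0.4000)
After 2 clicks: (0.3050, 0.3175, 0.3775)
After 3 clicks: (0.2994, 0.3096, 0.3910)
After 4 clicks: (0.2995, 0.3127, 0.3878)
P(in Product after 4 clicks) = 0.2995

0.2995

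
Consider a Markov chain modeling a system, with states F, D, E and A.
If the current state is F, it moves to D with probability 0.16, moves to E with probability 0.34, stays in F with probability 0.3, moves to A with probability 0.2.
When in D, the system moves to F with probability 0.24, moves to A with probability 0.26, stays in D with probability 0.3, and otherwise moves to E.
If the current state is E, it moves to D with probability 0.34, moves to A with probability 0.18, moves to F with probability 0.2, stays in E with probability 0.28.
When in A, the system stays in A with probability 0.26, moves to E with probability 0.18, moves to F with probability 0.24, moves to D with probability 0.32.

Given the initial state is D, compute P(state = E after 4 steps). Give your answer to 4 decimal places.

Propagate the distribution vector 4 steps from D.
After 0 steps: (0.0000, 1.0000, 0.0000, 0.0000)
After 1 step: (0.2400, 0.3000, 0.2000, 0.2600)
After 2 steps: (0.2464, 0.2796, 0.2444, 0.2296)
After 3 steps: (0.2450, 0.2799, 0.2495, 0.2257)
After 4 steps: (0.2447, 0.2802, 0.2497, 0.2253)
P(in E after 4 steps) = 0.2497

0.2497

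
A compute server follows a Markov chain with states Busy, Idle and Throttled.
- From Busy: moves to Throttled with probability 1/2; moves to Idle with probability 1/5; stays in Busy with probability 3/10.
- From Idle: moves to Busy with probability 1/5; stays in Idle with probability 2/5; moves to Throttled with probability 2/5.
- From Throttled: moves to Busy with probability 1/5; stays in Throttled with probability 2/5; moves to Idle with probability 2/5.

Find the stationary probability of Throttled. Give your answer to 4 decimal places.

Let the stationary distribution be π with π = πP and π_1 + π_2 + π_3 = 1.
π_1 = 0.3·π_1 + 0.2·π_2 + 0.2·π_3
π_2 = 0.2·π_1 + 0.4·π_2 + 0.4·π_3
Solving with the normalization constraint gives π = (0.2222, 0.3556, 0.4222).
So the stationary probability of Throttled is 0.4222.

0.4222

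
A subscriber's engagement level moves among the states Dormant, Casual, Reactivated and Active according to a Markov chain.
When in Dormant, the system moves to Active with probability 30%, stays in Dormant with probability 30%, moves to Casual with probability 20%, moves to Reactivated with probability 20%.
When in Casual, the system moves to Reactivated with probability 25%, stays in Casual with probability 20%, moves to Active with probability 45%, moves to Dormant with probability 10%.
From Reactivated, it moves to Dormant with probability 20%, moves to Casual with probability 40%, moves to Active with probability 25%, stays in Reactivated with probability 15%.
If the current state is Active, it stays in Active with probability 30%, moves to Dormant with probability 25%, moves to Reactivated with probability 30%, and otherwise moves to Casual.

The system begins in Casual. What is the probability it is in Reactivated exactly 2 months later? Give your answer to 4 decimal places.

0.2425

Propagate the distribution vector 2 months from Casual.
After 0 months: (0.0000, 1.0000, 0.0000, 0.0000)
After 1 month: (0.1000, 0.2000, 0.2500, 0.4500)
After 2 months: (0.2125, 0.2275, 0.2425, 0.3175)
P(in Reactivated after 2 months) = 0.2425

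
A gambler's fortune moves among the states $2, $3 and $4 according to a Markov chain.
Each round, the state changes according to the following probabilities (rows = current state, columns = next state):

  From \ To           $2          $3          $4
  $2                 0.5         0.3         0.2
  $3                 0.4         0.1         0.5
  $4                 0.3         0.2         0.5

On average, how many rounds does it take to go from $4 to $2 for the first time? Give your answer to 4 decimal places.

3.1429

Let t(s) be the expected number of rounds to first reach $2 from state s, with t($2) = 0. Conditioning on the first round:
t($3) = 1 + 0.1·t($3) + 0.5·t($4)
t($4) = 1 + 0.2·t($3) + 0.5·t($4)
Solving: t($3) = 2.8571, t($4) = 3.1429.
Expected rounds from $4 to $2: 3.1429.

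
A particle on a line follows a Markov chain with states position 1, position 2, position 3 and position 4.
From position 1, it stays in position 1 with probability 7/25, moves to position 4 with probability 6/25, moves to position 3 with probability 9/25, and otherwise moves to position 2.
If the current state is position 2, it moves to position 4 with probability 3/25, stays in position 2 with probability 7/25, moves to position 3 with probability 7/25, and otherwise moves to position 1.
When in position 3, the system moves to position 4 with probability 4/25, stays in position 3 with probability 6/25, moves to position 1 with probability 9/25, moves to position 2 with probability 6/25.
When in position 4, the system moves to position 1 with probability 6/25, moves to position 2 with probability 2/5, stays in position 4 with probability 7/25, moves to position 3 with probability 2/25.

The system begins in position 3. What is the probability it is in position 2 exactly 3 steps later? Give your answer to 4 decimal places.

0.2447

Propagate the distribution vector 3 steps from position 3.
After 0 steps: (0.0000, 0.0000, 1.0000, 0.0000)
After 1 step: (0.3600, 0.2400, 0.2400, 0.1600)
After 2 steps: (0.3024, 0.2320, 0.2672, 0.1984)
After 3 steps: (0.3027, 0.2447, 0.2538, 0.1987)
P(in position 2 after 3 steps) = 0.2447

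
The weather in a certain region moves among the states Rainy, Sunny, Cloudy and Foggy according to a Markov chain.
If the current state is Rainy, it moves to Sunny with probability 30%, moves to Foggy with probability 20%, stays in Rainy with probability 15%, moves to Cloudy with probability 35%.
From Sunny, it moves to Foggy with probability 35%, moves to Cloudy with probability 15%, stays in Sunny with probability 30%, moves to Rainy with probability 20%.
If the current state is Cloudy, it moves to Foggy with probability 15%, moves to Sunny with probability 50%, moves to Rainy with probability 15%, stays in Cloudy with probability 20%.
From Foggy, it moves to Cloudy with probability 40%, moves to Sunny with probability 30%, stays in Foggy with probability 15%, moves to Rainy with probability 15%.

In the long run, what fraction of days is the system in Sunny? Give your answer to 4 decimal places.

0.3507

Let the stationary distribution be π with π = πP and π_1 + π_2 + π_3 + π_4 = 1.
π_1 = 0.15·π_1 + 0.2·π_2 + 0.15·π_3 + 0.15·π_4
π_2 = 0.3·π_1 + 0.3·π_2 + 0.5·π_3 + 0.3·π_4
π_3 = 0.35·π_1 + 0.15·π_2 + 0.2·π_3 + 0.4·π_4
Solving with the normalization constraint gives π = (0.1675, 0.3507, 0.2533, 0.2285).
So the stationary probability of Sunny is 0.3507.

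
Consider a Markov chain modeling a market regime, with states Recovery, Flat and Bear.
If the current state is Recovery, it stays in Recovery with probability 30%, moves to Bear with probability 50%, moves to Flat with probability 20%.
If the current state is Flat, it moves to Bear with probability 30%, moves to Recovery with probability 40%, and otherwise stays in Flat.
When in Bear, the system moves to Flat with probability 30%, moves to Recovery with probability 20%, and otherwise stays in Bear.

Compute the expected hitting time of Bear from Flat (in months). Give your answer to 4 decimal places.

2.6829

Let t(s) be the expected number of months to first reach Bear from state s, with t(Bear) = 0. Conditioning on the first month:
t(Recovery) = 1 + 0.3·t(Recovery) + 0.2·t(Flat)
t(Flat) = 1 + 0.4·t(Recovery) + 0.3·t(Flat)
Solving: t(Recovery) = 2.1951, t(Flat) = 2.6829.
Expected months from Flat to Bear: 2.6829.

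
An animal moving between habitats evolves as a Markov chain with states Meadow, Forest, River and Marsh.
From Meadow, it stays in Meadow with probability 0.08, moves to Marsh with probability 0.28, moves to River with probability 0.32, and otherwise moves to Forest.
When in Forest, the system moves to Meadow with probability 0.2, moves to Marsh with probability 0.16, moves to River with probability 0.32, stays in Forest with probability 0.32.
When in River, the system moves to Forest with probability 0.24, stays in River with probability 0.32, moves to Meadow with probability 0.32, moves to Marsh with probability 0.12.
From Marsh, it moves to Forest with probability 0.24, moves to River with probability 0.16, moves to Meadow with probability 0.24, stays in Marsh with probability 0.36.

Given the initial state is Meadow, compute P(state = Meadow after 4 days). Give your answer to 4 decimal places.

Propagate the distribution vector 4 days from Meadow.
After 0 days: (1.0000, 0.0000, 0.0000, 0.0000)
After 1 day: (0.0800, 0.3200, 0.3200, 0.2800)
After 2 days: (0.2400, 0.2720, 0.2752, 0.2128)
After 3 days: (0.2127, 0.2810, 0.2860, 0.2204)
After 4 days: (0.2176, 0.2795, 0.2847, 0.2182)
P(in Meadow after 4 days) = 0.2176

0.2176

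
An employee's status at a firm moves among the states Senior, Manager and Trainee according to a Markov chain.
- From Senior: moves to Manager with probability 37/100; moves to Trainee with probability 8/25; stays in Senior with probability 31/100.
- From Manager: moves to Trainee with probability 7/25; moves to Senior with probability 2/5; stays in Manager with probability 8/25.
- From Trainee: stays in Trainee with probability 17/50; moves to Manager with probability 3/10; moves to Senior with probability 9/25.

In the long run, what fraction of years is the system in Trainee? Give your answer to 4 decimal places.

Let the stationary distribution be π with π = πP and π_1 + π_2 + π_3 = 1.
π_1 = 0.31·π_1 + 0.4·π_2 + 0.36·π_3
π_2 = 0.37·π_1 + 0.32·π_2 + 0.3·π_3
Solving with the normalization constraint gives π = (0.3555, 0.3315, 0.3130).
So the stationary probability of Trainee is 0.3130.

0.3130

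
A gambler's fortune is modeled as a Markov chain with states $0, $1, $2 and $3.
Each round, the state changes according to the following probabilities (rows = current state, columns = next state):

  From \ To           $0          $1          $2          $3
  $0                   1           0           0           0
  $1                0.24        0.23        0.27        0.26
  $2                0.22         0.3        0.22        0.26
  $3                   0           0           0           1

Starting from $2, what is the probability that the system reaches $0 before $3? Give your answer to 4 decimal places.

Let h(s) be the probability of absorption at $0 starting from transient state s. Then h($0) = 1 and h($3) = 0. By first-step analysis:
h($1) = 0.24·1 + 0.23·h($1) + 0.27·h($2) + 0.26·0
h($2) = 0.22·1 + 0.3·h($1) + 0.22·h($2) + 0.26·0
Solving: h($1) = 0.4746, h($2) = 0.4646.
Starting from $2, the probability is 0.4646.

0.4646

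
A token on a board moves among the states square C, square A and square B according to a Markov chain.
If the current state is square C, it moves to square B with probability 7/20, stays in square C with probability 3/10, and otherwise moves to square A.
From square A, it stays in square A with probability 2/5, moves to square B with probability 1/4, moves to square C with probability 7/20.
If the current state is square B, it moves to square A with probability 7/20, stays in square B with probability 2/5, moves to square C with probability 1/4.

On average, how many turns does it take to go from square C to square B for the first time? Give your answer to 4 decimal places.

3.1933

Let t(s) be the expected number of turns to first reach square B from state s, with t(square B) = 0. Conditioning on the first turn:
t(square C) = 1 + 0.3·t(square C) + 0.35·t(square A)
t(square A) = 1 + 0.35·t(square C) + 0.4·t(square A)
Solving: t(square C) = 3.1933, t(square A) = 3.5294.
Expected turns from square C to square B: 3.1933.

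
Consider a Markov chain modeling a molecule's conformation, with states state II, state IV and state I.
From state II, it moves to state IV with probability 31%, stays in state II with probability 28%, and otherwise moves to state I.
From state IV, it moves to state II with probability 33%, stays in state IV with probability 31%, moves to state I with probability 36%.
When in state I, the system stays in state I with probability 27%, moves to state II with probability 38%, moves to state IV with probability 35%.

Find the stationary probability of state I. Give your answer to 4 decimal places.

Let the stationary distribution be π with π = πP and π_1 + π_2 + π_3 = 1.
π_1 = 0.28·π_1 + 0.33·π_2 + 0.38·π_3
π_2 = 0.31·π_1 + 0.31·π_2 + 0.35·π_3
Solving with the normalization constraint gives π = (0.3307, 0.3238, 0.3454).
So the stationary probability of state I is 0.3454.

0.3454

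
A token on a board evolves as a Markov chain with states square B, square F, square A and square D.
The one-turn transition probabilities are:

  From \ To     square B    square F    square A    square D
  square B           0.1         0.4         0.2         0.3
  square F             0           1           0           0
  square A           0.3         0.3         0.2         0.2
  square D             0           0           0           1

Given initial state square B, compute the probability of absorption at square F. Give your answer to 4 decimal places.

0.5758

Let h(s) be the probability of absorption at square F starting from transient state s. Then h(square F) = 1 and h(square D) = 0. By first-step analysis:
h(square B) = 0.1·h(square B) + 0.4·1 + 0.2·h(square A) + 0.3·0
h(square A) = 0.3·h(square B) + 0.3·1 + 0.2·h(square A) + 0.2·0
Solving: h(square B) = 0.5758, h(square A) = 0.5909.
Starting from square B, the probability is 0.5758.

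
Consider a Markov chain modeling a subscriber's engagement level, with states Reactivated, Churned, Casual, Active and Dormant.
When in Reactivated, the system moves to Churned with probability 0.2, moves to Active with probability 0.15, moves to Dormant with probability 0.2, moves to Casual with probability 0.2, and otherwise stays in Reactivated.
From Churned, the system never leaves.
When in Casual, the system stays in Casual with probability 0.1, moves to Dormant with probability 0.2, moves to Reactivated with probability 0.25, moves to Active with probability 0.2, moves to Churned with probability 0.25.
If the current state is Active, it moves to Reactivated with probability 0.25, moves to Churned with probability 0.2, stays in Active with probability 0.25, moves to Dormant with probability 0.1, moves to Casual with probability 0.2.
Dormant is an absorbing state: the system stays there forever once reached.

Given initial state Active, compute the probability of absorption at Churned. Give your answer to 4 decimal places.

Let h(s) be the probability of absorption at Churned starting from transient state s. Then h(Churned) = 1 and h(Dormant) = 0. By first-step analysis:
h(Reactivated) = 0.25·h(Reactivated) + 0.2·1 + 0.2·h(Casual) + 0.15·h(Active) + 0.2·0
h(Casual) = 0.25·h(Reactivated) + 0.25·1 + 0.1·h(Casual) + 0.2·h(Active) + 0.2·0
h(Active) = 0.25·h(Reactivated) + 0.2·1 + 0.2·h(Casual) + 0.25·h(Active) + 0.1·0
Solving: h(Reactivated) = 0.5342, h(Casual) = 0.5581, h(Active) = 0.5935.
Starting from Active, the probability is 0.5935.

0.5935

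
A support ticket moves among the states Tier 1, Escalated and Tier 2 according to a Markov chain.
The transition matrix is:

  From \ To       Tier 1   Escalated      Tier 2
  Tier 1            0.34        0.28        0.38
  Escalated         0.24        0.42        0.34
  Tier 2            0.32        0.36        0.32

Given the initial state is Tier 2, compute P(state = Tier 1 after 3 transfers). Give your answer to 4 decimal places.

0.2975

Propagate the distribution vector 3 transfers from Tier 2.
After 0 transfers: (0.0000, 0.0000, 1.0000)
After 1 transfer: (0.3200, 0.3600, 0.3200)
After 2 transfers: (0.2976, 0.3560, 0.3464)
After 3 transfers: (0.2975, 0.3576, 0.3450)
P(in Tier 1 after 3 transfers) = 0.2975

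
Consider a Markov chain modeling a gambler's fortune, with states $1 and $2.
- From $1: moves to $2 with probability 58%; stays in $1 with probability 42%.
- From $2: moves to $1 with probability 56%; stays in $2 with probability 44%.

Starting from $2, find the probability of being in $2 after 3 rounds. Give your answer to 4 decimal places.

0.5074

Propagate the distribution vector 3 rounds from $2.
After 0 rounds: (0.0000, 1.0000)
After 1 round: (0.5600, 0.4400)
After 2 rounds: (0.4816, 0.5184)
After 3 rounds: (0.4926, 0.5074)
P(in $2 after 3 rounds) = 0.5074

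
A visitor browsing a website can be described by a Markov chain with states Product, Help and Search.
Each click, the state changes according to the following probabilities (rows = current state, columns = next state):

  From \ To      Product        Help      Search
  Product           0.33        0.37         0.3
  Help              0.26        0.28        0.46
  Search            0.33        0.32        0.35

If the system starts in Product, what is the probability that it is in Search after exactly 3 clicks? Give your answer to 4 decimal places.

0.3702

Propagate the distribution vector 3 clicks from Product.
After 0 clicks: (1.0000, 0.0000, 0.0000)
After 1 click: (0.3300, 0.3700, 0.3000)
After 2 clicks: (0.3041, 0.3217, 0.3742)
After 3 clicks: (0.3075, 0.3223, 0.3702)
P(in Search after 3 clicks) = 0.3702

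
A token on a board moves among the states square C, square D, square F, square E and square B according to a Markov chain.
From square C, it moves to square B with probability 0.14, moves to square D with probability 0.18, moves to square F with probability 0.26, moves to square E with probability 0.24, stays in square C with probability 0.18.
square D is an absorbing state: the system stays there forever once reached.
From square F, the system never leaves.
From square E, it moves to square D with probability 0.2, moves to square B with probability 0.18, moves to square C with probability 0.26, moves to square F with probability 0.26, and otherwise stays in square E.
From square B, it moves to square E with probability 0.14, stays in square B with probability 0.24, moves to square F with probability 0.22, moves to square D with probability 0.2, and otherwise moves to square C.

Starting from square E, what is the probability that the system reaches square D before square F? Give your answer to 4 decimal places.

0.4360

Let h(s) be the probability of absorption at square D starting from transient state s. Then h(square D) = 1 and h(square F) = 0. By first-step analysis:
h(square C) = 0.18·h(square C) + 0.18·1 + 0.26·0 + 0.24·h(square E) + 0.14·h(square B)
h(square E) = 0.26·h(square C) + 0.2·1 + 0.26·0 + 0.1·h(square E) + 0.18·h(square B)
h(square B) = 0.2·h(square C) + 0.2·1 + 0.22·0 + 0.14·h(square E) + 0.24·h(square B)
Solving: h(square C) = 0.4249, h(square E) = 0.4360, h(square B) = 0.4553.
Starting from square E, the probability is 0.4360.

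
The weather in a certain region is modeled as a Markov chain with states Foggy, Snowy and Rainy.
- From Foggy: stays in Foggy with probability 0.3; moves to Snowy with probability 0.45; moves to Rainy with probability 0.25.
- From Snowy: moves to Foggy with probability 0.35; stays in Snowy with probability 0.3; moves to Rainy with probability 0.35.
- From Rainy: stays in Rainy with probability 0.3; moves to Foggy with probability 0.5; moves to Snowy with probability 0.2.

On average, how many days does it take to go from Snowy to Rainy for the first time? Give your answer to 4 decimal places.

3.1579

Let t(s) be the expected number of days to first reach Rainy from state s, with t(Rainy) = 0. Conditioning on the first day:
t(Foggy) = 1 + 0.3·t(Foggy) + 0.45·t(Snowy)
t(Snowy) = 1 + 0.35·t(Foggy) + 0.3·t(Snowy)
Solving: t(Foggy) = 3.4586, t(Snowy) = 3.1579.
Expected days from Snowy to Rainy: 3.1579.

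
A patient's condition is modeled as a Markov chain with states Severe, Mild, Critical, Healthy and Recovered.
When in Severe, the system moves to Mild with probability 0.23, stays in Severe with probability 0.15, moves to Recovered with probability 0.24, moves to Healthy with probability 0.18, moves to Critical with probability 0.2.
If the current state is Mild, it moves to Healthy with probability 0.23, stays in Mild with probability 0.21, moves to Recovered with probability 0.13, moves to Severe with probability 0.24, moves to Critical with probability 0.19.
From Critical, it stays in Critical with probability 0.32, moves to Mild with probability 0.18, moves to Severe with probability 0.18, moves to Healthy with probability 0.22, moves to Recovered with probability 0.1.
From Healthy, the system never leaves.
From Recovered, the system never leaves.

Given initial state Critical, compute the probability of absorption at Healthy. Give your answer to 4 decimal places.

Let h(s) be the probability of absorption at Healthy starting from transient state s. Then h(Healthy) = 1 and h(Recovered) = 0. By first-step analysis:
h(Severe) = 0.15·h(Severe) + 0.23·h(Mild) + 0.2·h(Critical) + 0.18·1 + 0.24·0
h(Mild) = 0.24·h(Severe) + 0.21·h(Mild) + 0.19·h(Critical) + 0.23·1 + 0.13·0
h(Critical) = 0.18·h(Severe) + 0.18·h(Mild) + 0.32·h(Critical) + 0.22·1 + 0.1·0
Solving: h(Severe) = 0.5192, h(Mild) = 0.5978, h(Critical) = 0.6192.
Starting from Critical, the probability is 0.6192.

0.6192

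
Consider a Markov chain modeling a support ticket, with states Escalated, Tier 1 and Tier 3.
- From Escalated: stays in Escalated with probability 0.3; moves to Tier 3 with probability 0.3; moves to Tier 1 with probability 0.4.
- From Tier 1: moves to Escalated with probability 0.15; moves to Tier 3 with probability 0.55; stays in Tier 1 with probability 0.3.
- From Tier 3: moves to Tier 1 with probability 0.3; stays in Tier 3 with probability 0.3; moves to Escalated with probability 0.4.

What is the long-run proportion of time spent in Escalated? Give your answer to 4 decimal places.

0.2889

Let the stationary distribution be π with π = πP and π_1 + π_2 + π_3 = 1.
π_1 = 0.3·π_1 + 0.15·π_2 + 0.4·π_3
π_2 = 0.4·π_1 + 0.3·π_2 + 0.3·π_3
Solving with the normalization constraint gives π = (0.2889, 0.3289, 0.3822).
So the stationary probability of Escalated is 0.2889.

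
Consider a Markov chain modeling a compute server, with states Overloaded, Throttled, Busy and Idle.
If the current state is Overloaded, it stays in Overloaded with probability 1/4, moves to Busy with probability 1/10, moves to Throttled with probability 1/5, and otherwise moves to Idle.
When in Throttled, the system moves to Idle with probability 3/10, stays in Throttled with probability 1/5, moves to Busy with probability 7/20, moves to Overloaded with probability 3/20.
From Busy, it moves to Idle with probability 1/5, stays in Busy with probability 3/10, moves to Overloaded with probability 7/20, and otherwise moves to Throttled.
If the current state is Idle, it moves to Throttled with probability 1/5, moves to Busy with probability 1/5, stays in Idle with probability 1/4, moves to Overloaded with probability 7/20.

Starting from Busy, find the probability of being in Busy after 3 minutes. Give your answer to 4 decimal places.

0.2210

Propagate the distribution vector 3 minutes from Busy.
After 0 minutes: (0.0000, 0.0000, 1.0000, 0.0000)
After 1 minute: (0.3500, 0.1500, 0.3000, 0.2000)
After 2 minutes: (0.2850, 0.1850, 0.2175, 0.3125)
After 3 minutes: (0.2845, 0.1891, 0.2210, 0.3054)
P(in Busy after 3 minutes) = 0.2210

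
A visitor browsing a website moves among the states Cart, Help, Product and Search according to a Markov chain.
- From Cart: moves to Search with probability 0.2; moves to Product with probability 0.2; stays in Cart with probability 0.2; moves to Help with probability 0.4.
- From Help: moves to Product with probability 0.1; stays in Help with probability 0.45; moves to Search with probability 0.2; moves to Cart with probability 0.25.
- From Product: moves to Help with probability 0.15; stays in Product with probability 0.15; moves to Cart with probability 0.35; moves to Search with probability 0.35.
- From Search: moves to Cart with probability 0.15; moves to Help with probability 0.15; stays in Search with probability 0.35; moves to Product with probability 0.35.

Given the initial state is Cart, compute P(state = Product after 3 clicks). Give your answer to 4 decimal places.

Propagate the distribution vector 3 clicks from Cart.
After 0 clicks: (1.0000, 0.0000, 0.0000, 0.0000)
After 1 click: (0.2000, 0.4000, 0.2000, 0.2000)
After 2 clicks: (0.2400, 0.3200, 0.1800, 0.2600)
After 3 clicks: (0.2300, 0.3060, 0.1980, 0.2660)
P(in Product after 3 clicks) = 0.1980

0.1980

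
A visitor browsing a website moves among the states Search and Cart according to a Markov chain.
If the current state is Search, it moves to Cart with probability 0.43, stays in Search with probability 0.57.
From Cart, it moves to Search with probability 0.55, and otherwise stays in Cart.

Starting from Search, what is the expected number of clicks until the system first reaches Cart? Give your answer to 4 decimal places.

2.3256

Let t(s) be the expected number of clicks to first reach Cart from state s, with t(Cart) = 0. Conditioning on the first click:
t(Search) = 1 + 0.57·t(Search)
Solving: t(Search) = 2.3256.
Expected clicks from Search to Cart: 2.3256.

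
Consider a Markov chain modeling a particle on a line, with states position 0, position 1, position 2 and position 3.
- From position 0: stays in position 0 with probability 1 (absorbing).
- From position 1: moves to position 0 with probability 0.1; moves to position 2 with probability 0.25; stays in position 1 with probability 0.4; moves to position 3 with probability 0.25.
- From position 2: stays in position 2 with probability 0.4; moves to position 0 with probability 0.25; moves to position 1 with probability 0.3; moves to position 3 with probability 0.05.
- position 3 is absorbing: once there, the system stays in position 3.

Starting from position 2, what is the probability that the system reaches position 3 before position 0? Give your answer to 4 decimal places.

0.3684

Let h(s) be the probability of absorption at position 3 starting from transient state s. Then h(position 3) = 1 and h(position 0) = 0. By first-step analysis:
h(position 1) = 0.1·0 + 0.4·h(position 1) + 0.25·h(position 2) + 0.25·1
h(position 2) = 0.25·0 + 0.3·h(position 1) + 0.4·h(position 2) + 0.05·1
Solving: h(position 1) = 0.5702, h(position 2) = 0.3684.
Starting from position 2, the probability is 0.3684.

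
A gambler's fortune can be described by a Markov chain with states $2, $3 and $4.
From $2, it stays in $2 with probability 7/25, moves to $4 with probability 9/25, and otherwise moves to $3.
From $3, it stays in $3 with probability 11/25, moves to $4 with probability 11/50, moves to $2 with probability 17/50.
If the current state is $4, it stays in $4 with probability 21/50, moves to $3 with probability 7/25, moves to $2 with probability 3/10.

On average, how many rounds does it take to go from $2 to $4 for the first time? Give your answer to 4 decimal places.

3.2764

Let t(s) be the expected number of rounds to first reach $4 from state s, with t($4) = 0. Conditioning on the first round:
t($2) = 1 + 0.28·t($2) + 0.36·t($3)
t($3) = 1 + 0.34·t($2) + 0.44·t($3)
Solving: t($2) = 3.2764, t($3) = 3.7749.
Expected rounds from $2 to $4: 3.2764.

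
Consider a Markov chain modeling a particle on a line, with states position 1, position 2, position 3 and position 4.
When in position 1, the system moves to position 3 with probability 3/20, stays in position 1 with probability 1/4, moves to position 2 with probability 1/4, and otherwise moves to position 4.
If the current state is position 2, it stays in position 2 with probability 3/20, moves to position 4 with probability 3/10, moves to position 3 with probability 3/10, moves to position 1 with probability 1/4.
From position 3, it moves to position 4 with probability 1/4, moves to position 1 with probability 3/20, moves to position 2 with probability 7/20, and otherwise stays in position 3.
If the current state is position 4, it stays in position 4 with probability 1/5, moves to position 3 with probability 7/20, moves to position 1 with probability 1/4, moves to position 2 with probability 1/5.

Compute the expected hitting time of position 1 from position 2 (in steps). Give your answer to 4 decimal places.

Let t(s) be the expected number of steps to first reach position 1 from state s, with t(position 1) = 0. Conditioning on the first step:
t(position 2) = 1 + 0.15·t(position 2) + 0.3·t(position 3) + 0.3·t(position 4)
t(position 3) = 1 + 0.35·t(position 2) + 0.25·t(position 3) + 0.25·t(position 4)
t(position 4) = 1 + 0.2·t(position 2) + 0.35·t(position 3) + 0.2·t(position 4)
Solving: t(position 2) = 4.5414, t(position 3) = 4.9730, t(position 4) = 4.5611.
Expected steps from position 2 to position 1: 4.5414.

4.5414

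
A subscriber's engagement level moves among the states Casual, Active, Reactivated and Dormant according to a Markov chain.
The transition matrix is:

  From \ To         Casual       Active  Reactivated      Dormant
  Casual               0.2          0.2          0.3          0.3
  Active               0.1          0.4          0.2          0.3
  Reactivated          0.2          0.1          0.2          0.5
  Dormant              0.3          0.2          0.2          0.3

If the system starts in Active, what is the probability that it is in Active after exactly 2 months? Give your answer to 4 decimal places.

Propagate the distribution vector 2 months from Active.
After 0 months: (0.0000, 1.0000, 0.0000, 0.0000)
After 1 month: (0.1000, 0.4000, 0.2000, 0.3000)
After 2 months: (0.1900, 0.2600, 0.2100, 0.3400)
P(in Active after 2 months) = 0.2600

0.2600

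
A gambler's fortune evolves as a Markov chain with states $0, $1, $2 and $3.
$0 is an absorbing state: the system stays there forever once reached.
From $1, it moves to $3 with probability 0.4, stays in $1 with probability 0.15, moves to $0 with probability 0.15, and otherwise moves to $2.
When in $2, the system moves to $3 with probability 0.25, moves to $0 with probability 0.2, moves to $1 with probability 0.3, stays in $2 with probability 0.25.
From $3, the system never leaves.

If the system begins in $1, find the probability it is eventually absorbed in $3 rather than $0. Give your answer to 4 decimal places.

Let h(s) be the probability of absorption at $3 starting from transient state s. Then h($3) = 1 and h($0) = 0. By first-step analysis:
h($1) = 0.15·0 + 0.15·h($1) + 0.3·h($2) + 0.4·1
h($2) = 0.2·0 + 0.3·h($1) + 0.25·h($2) + 0.25·1
Solving: h($1) = 0.6849, h($2) = 0.6073.
Starting from $1, the probability is 0.6849.

0.6849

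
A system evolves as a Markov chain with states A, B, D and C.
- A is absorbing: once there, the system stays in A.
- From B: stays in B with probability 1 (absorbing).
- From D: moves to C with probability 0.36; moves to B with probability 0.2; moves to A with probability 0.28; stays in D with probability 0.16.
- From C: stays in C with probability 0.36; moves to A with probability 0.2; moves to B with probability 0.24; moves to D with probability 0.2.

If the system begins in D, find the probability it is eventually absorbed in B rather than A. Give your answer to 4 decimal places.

Let h(s) be the probability of absorption at B starting from transient state s. Then h(B) = 1 and h(A) = 0. By first-step analysis:
h(D) = 0.28·0 + 0.2·1 + 0.16·h(D) + 0.36·h(C)
h(C) = 0.2·0 + 0.24·1 + 0.2·h(D) + 0.36·h(C)
Solving: h(D) = 0.4605, h(C) = 0.5189.
Starting from D, the probability is 0.4605.

0.4605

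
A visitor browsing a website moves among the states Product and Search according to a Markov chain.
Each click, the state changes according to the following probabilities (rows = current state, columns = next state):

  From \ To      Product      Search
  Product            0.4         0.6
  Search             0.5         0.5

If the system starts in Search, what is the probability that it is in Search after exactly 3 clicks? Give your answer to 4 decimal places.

Propagate the distribution vector 3 clicks from Search.
After 0 clicks: (0.0000, 1.0000)
After 1 click: (0.5000, 0.5000)
After 2 clicks: (0.4500, 0.5500)
After 3 clicks: (0.4550, 0.5450)
P(in Search after 3 clicks) = 0.5450

0.5450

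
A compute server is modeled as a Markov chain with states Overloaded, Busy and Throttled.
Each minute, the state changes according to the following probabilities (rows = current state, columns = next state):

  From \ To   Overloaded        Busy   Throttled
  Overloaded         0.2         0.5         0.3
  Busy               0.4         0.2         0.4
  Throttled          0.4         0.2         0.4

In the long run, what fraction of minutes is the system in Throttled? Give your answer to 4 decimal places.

0.3667

Let the stationary distribution be π with π = πP and π_1 + π_2 + π_3 = 1.
π_1 = 0.2·π_1 + 0.4·π_2 + 0.4·π_3
π_2 = 0.5·π_1 + 0.2·π_2 + 0.2·π_3
Solving with the normalization constraint gives π = (0.3333, 0.3000, 0.3667).
So the stationary probability of Throttled is 0.3667.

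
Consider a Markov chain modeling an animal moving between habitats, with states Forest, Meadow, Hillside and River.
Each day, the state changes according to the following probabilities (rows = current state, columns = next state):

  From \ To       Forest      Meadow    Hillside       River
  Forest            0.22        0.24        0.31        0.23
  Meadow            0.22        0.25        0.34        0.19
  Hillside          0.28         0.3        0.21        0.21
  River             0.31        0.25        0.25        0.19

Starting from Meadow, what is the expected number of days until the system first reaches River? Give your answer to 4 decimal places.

4.8686

Let t(s) be the expected number of days to first reach River from state s, with t(River) = 0. Conditioning on the first day:
t(Forest) = 1 + 0.22·t(Forest) + 0.24·t(Meadow) + 0.31·t(Hillside)
t(Meadow) = 1 + 0.22·t(Forest) + 0.25·t(Meadow) + 0.34·t(Hillside)
t(Hillside) = 1 + 0.28·t(Forest) + 0.3·t(Meadow) + 0.21·t(Hillside)
Solving: t(Forest) = 4.6767, t(Meadow) = 4.8686, t(Hillside) = 4.7722.
Expected days from Meadow to River: 4.8686.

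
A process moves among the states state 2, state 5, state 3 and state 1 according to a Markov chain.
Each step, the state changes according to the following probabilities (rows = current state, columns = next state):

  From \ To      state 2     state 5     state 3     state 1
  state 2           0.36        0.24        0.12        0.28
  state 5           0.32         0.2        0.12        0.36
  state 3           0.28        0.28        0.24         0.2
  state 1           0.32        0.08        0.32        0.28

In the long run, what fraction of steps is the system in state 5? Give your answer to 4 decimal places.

0.1954

Let the stationary distribution be π with π = πP and π_1 + π_2 + π_3 + π_4 = 1.
π_1 = 0.36·π_1 + 0.32·π_2 + 0.28·π_3 + 0.32·π_4
π_2 = 0.24·π_1 + 0.2·π_2 + 0.28·π_3 + 0.08·π_4
π_3 = 0.12·π_1 + 0.12·π_2 + 0.24·π_3 + 0.32·π_4
Solving with the normalization constraint gives π = (0.3250, 0.1954, 0.1999, 0.2796).
So the stationary probability of state 5 is 0.1954.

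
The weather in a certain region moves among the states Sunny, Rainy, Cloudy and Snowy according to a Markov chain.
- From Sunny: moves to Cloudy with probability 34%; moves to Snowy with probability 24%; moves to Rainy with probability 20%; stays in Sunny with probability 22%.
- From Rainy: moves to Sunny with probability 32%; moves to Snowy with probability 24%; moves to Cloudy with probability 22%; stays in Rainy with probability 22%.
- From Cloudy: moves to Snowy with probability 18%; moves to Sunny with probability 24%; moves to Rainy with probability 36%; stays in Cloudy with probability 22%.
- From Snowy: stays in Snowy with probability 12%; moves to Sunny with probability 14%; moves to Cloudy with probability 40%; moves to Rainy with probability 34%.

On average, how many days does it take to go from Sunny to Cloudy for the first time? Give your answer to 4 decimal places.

3.0798

Let t(s) be the expected number of days to first reach Cloudy from state s, with t(Cloudy) = 0. Conditioning on the first day:
t(Sunny) = 1 + 0.22·t(Sunny) + 0.2·t(Rainy) + 0.24·t(Snowy)
t(Rainy) = 1 + 0.32·t(Sunny) + 0.22·t(Rainy) + 0.24·t(Snowy)
t(Snowy) = 1 + 0.14·t(Sunny) + 0.34·t(Rainy) + 0.12·t(Snowy)
Solving: t(Sunny) = 3.0798, t(Rainy) = 3.4569, t(Snowy) = 2.9620.
Expected days from Sunny to Cloudy: 3.0798.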